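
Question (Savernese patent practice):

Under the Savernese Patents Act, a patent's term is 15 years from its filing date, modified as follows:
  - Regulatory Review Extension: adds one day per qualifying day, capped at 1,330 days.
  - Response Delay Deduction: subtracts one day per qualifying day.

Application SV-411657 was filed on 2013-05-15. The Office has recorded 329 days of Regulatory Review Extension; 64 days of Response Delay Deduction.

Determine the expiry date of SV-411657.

Base term: filing date + 15 years → 15 May 2028.
Regulatory Review Extension: 329 days (within the 1330-day cap) → +329 days → 9 April 2029.
Response Delay Deduction: −64 days → 4 February 2029.

2029-02-04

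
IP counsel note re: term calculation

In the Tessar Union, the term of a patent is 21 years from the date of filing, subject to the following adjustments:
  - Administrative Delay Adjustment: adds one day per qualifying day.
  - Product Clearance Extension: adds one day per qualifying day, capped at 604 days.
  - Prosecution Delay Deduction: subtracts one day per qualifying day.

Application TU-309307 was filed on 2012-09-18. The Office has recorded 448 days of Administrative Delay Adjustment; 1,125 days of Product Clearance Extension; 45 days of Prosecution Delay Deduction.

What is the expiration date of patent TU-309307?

Base term: filing date + 21 years → 18 September 2033.
Administrative Delay Adjustment: +448 days → 10 December 2034.
Product Clearance Extension: 1125 days claimed exceeds the 604-day cap, so +604 days → 5 August 2036.
Prosecution Delay Deduction: −45 days → 21 June 2036.

June 21, 2036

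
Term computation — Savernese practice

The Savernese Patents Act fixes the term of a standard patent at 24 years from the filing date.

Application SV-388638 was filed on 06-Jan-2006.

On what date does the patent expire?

2030-01-06

Filing date + 24 years → 6 January 2030.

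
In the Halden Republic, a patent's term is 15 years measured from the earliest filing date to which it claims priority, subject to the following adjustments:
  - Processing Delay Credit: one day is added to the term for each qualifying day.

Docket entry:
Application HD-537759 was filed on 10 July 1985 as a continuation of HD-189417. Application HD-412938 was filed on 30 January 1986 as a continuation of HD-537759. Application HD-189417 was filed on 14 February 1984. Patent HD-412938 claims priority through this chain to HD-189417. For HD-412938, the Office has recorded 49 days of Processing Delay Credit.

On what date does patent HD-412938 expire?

1999-04-04

Earliest priority filing: 14 February 1984.
Base term: 14 February 1984 + 15 years → 14 February 1999.
Processing Delay Credit: +49 days → 4 April 1999.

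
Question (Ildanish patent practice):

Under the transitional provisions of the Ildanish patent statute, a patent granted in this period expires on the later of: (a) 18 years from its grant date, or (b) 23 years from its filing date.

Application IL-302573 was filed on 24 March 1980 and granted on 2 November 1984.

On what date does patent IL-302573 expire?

(a) grant + 18 years → 2 November 2002.
(b) filing + 23 years → 24 March 2003.
Later of the two: 24 March 2003.

2003-03-24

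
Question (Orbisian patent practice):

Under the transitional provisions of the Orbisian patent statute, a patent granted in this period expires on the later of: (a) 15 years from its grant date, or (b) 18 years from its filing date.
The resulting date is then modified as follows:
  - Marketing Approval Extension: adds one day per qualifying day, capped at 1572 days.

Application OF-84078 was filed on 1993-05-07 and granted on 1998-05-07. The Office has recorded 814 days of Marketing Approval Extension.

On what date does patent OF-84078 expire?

(a) grant + 15 years → 7 May 2013.
(b) filing + 18 years → 7 May 2011.
Later of the two: 7 May 2013.
Marketing Approval Extension: 814 days (within the 1572-day cap) → +814 days → 30 July 2015.

2015-07-30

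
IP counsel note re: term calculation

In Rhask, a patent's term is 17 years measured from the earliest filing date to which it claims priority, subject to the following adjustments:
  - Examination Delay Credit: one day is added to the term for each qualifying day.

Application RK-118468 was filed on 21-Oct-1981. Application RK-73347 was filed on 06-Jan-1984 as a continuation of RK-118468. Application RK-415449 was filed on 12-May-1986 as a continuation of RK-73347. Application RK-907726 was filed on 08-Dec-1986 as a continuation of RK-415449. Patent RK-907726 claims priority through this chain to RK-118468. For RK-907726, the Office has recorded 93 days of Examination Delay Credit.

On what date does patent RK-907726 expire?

1999-01-22

Earliest priority filing: 21 October 1981.
Base term: 21 October 1981 + 17 years → 21 October 1998.
Examination Delay Credit: +93 days → 22 January 1999.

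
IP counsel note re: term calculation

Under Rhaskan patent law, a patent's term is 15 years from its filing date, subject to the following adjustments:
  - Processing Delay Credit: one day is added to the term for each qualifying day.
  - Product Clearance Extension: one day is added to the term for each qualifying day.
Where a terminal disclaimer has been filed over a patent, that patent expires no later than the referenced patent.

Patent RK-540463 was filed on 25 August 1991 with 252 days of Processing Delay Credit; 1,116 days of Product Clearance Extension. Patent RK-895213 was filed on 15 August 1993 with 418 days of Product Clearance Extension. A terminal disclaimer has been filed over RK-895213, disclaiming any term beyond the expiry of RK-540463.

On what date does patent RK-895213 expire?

October 7, 2009

Natural term of RK-895213:
  Base: filing + 15 years → 15 August 2008.
  Product Clearance Extension: +418 days → 7 October 2009.
Expiry of referenced patent RK-540463:
  Base: filing + 15 years → 25 August 2006.
  Processing Delay Credit: +252 days → 4 May 2007.
  Product Clearance Extension: +1116 days → 24 May 2010.
Terminal disclaimer: RK-895213 expires on the earlier of 7 October 2009 and 24 May 2010.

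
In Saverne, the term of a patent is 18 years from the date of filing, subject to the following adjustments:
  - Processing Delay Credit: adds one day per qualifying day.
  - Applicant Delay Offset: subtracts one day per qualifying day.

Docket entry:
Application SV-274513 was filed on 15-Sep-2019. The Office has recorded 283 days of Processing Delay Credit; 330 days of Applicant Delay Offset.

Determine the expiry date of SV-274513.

July 30, 2037

Base term: filing date + 18 years → 15 September 2037.
Processing Delay Credit: +283 days → 25 June 2038.
Applicant Delay Offset: −330 days → 30 July 2037.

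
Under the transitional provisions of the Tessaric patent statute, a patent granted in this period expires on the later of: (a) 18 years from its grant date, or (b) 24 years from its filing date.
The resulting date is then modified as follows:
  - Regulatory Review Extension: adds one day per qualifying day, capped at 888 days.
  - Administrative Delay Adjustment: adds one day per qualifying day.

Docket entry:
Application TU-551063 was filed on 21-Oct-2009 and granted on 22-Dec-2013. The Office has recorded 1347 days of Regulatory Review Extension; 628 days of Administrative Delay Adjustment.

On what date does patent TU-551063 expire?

December 15, 2037

(a) grant + 18 years → 22 December 2031.
(b) filing + 24 years → 21 October 2033.
Later of the two: 21 October 2033.
Regulatory Review Extension: 1347 days claimed exceeds the 888-day cap, so +888 days → 27 March 2036.
Administrative Delay Adjustment: +628 days → 15 December 2037.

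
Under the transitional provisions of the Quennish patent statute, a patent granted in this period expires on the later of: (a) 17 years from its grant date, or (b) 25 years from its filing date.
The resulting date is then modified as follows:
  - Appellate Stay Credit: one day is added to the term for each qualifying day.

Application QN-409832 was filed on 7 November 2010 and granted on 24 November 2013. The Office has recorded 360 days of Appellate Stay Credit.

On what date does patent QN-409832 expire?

(a) grant + 17 years → 24 November 2030.
(b) filing + 25 years → 7 November 2035.
Later of the two: 7 November 2035.
Appellate Stay Credit: +360 days → 1 November 2036.

November 1, 2036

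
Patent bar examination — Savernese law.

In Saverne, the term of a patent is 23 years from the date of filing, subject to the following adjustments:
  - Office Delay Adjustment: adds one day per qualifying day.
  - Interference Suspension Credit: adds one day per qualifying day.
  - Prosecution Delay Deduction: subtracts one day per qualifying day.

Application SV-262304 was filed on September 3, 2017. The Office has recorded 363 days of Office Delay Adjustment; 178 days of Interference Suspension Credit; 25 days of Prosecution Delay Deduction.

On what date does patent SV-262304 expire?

2042-02-01

Base term: filing date + 23 years → 3 September 2040.
Office Delay Adjustment: +363 days → 1 September 2041.
Interference Suspension Credit: +178 days → 26 February 2042.
Prosecution Delay Deduction: −25 days → 1 February 2042.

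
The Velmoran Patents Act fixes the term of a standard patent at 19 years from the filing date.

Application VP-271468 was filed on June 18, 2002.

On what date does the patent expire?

2021-06-18

Filing date + 19 years → 18 June 2021.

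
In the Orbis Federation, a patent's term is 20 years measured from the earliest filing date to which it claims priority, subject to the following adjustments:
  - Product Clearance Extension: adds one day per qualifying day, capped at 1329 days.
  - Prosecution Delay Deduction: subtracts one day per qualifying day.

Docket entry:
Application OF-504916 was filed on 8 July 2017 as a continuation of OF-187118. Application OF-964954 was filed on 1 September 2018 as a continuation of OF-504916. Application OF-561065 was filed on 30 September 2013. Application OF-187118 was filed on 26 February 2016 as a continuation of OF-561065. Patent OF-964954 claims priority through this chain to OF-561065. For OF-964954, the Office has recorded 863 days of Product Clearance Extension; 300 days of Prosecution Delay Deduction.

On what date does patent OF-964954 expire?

Earliest priority filing: 30 September 2013.
Base term: 30 September 2013 + 20 years → 30 September 2033.
Product Clearance Extension: 863 days (within the 1329-day cap) → +863 days → 10 February 2036.
Prosecution Delay Deduction: −300 days → 16 April 2035.

2035-04-16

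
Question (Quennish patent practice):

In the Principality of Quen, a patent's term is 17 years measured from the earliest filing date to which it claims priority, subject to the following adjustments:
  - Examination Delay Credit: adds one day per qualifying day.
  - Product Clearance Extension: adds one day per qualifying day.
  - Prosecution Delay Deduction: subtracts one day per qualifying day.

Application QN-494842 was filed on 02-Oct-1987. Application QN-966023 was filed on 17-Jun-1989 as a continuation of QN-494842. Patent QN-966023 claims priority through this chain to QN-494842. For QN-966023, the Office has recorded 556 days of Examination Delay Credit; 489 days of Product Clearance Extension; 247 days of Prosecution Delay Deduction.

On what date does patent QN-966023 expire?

Earliest priority filing: 2 October 1987.
Base term: 2 October 1987 + 17 years → 2 October 2004.
Examination Delay Credit: +556 days → 11 April 2006.
Product Clearance Extension: +489 days → 13 August 2007.
Prosecution Delay Deduction: −247 days → 9 December 2006.

2006-12-09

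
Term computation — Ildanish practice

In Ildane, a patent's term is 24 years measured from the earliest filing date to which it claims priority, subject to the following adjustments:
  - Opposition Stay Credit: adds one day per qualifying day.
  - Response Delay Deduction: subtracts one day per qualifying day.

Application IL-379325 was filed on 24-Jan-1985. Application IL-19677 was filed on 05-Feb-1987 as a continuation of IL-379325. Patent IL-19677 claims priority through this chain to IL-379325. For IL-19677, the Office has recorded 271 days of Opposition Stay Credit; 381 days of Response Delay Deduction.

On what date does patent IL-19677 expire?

Earliest priority filing: 24 January 1985.
Base term: 24 January 1985 + 24 years → 24 January 2009.
Opposition Stay Credit: +271 days → 22 October 2009.
Response Delay Deduction: −381 days → 6 October 2008.

2008-10-06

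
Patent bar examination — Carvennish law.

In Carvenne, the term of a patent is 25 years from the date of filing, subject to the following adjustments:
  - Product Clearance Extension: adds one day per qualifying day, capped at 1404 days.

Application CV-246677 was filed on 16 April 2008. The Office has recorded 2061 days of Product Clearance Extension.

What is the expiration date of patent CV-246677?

Base term: filing date + 25 years → 16 April 2033.
Product Clearance Extension: 2061 days claimed exceeds the 1404-day cap, so +1404 days → 18 February 2037.

February 18, 2037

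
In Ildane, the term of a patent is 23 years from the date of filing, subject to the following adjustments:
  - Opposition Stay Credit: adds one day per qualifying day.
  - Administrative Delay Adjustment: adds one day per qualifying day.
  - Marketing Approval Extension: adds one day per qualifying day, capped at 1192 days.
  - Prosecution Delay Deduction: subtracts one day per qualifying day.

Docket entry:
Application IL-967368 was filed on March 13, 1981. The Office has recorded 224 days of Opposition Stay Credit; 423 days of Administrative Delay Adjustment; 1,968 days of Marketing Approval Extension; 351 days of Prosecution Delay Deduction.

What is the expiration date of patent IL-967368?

Base term: filing date + 23 years → 13 March 2004.
Opposition Stay Credit: +224 days → 23 October 2004.
Administrative Delay Adjustment: +423 days → 20 December 2005.
Marketing Approval Extension: 1968 days claimed exceeds the 1192-day cap, so +1192 days → 26 March 2009.
Prosecution Delay Deduction: −351 days → 9 April 2008.

2008-04-09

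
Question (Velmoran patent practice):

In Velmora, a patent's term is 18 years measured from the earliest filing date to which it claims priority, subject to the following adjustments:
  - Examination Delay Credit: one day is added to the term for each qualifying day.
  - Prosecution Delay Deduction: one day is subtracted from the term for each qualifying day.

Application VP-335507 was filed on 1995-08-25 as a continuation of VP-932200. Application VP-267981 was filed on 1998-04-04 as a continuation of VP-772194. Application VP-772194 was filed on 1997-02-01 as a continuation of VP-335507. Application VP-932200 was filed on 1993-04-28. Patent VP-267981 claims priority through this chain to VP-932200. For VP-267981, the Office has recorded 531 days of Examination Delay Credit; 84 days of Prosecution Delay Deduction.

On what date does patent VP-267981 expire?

July 18, 2012

Earliest priority filing: 28 April 1993.
Base term: 28 April 1993 + 18 years → 28 April 2011.
Examination Delay Credit: +531 days → 10 October 2012.
Prosecution Delay Deduction: −84 days → 18 July 2012.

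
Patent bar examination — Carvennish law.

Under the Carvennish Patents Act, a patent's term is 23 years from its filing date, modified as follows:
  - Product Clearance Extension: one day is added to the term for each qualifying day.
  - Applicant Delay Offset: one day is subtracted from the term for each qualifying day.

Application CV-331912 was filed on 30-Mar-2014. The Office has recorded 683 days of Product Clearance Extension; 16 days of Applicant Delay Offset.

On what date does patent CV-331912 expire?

Base term: filing date + 23 years → 30 March 2037.
Product Clearance Extension: +683 days → 11 February 2039.
Applicant Delay Offset: −16 days → 26 January 2039.

January 26, 2039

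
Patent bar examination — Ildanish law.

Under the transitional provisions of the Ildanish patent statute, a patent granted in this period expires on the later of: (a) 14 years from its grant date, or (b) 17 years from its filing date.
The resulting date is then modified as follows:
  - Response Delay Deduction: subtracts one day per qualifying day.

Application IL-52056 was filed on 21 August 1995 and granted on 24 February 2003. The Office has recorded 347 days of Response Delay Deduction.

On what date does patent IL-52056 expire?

2016-03-14

(a) grant + 14 years → 24 February 2017.
(b) filing + 17 years → 21 August 2012.
Later of the two: 24 February 2017.
Response Delay Deduction: −347 days → 14 March 2016.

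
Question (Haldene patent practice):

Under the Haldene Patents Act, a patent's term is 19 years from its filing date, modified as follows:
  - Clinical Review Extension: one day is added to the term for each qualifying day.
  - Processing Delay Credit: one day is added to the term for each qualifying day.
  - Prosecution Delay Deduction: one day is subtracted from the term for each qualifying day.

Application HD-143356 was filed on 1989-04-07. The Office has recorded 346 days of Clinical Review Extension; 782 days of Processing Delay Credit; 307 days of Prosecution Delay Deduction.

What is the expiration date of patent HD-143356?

Base term: filing date + 19 years → 7 April 2008.
Clinical Review Extension: +346 days → 19 March 2009.
Processing Delay Credit: +782 days → 10 May 2011.
Prosecution Delay Deduction: −307 days → 7 July 2010.

2010-07-07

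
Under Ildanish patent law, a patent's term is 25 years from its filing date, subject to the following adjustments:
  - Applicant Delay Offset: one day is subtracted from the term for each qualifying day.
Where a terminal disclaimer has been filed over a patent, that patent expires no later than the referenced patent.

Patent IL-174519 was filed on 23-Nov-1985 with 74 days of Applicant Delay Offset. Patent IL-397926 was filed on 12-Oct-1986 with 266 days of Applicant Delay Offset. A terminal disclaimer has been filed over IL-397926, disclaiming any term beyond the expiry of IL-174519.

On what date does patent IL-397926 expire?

Natural term of IL-397926:
  Base: filing + 25 years → 12 October 2011.
  Applicant Delay Offset: −266 days → 19 January 2011.
Expiry of referenced patent IL-174519:
  Base: filing + 25 years → 23 November 2010.
  Applicant Delay Offset: −74 days → 10 September 2010.
Terminal disclaimer: IL-397926 expires on the earlier of 19 January 2011 and 10 September 2010.

September 10, 2010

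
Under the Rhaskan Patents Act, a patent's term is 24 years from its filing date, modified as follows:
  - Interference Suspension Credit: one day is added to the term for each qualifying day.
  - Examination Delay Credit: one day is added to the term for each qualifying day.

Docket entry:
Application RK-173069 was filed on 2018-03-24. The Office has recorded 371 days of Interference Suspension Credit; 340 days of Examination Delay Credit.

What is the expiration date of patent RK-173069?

2044-03-04

Base term: filing date + 24 years → 24 March 2042.
Interference Suspension Credit: +371 days → 30 March 2043.
Examination Delay Credit: +340 days → 4 March 2044.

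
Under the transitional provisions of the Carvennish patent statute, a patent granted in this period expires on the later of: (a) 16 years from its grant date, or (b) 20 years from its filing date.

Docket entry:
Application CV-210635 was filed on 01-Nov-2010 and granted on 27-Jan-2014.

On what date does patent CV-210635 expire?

(a) grant + 16 years → 27 January 2030.
(b) filing + 20 years → 1 November 2030.
Later of the two: 1 November 2030.

November 1, 2030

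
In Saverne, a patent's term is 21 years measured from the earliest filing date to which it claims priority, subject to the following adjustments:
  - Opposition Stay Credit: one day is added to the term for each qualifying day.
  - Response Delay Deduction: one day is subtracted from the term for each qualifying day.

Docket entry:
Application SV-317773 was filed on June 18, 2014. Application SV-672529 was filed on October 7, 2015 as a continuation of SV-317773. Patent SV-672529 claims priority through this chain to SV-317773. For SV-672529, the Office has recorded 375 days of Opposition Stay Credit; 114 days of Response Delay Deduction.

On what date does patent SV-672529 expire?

2036-03-05

Earliest priority filing: 18 June 2014.
Base term: 18 June 2014 + 21 years → 18 June 2035.
Opposition Stay Credit: +375 days → 27 June 2036.
Response Delay Deduction: −114 days → 5 March 2036.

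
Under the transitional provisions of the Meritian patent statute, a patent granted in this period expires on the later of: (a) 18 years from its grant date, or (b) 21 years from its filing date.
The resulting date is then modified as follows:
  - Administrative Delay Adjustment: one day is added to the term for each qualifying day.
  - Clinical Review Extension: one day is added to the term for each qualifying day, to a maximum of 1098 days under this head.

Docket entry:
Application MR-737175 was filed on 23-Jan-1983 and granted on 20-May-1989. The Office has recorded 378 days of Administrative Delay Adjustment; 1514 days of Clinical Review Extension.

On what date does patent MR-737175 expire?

(a) grant + 18 years → 20 May 2007.
(b) filing + 21 years → 23 January 2004.
Later of the two: 20 May 2007.
Administrative Delay Adjustment: +378 days → 1 June 2008.
Clinical Review Extension: 1514 days claimed exceeds the 1098-day cap, so +1098 days → 4 June 2011.

June 4, 2011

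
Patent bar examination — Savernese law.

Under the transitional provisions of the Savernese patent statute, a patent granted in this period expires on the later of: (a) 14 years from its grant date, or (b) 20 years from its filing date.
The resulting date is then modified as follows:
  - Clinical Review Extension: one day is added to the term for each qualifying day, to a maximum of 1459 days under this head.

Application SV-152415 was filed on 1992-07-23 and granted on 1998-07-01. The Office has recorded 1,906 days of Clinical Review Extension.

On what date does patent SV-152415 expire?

(a) grant + 14 years → 1 July 2012.
(b) filing + 20 years → 23 July 2012.
Later of the two: 23 July 2012.
Clinical Review Extension: 1906 days claimed exceeds the 1459-day cap, so +1459 days → 21 July 2016.

July 21, 2016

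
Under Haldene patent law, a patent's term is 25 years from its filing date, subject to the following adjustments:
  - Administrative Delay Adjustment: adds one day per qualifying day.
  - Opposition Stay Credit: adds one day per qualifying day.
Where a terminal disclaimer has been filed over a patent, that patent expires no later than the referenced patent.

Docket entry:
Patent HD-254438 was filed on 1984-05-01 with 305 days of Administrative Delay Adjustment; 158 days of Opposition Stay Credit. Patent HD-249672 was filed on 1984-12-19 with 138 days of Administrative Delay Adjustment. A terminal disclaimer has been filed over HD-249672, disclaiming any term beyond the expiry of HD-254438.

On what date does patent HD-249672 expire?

Natural term of HD-249672:
  Base: filing + 25 years → 19 December 2009.
  Administrative Delay Adjustment: +138 days → 6 May 2010.
Expiry of referenced patent HD-254438:
  Base: filing + 25 years → 1 May 2009.
  Administrative Delay Adjustment: +305 days → 2 March 2010.
  Opposition Stay Credit: +158 days → 7 August 2010.
Terminal disclaimer: HD-249672 expires on the earlier of 6 May 2010 and 7 August 2010.

May 6, 2010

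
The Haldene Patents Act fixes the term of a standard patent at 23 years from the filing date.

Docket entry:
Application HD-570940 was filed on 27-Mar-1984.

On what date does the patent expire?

Filing date + 23 years → 27 March 2007.

March 27, 2007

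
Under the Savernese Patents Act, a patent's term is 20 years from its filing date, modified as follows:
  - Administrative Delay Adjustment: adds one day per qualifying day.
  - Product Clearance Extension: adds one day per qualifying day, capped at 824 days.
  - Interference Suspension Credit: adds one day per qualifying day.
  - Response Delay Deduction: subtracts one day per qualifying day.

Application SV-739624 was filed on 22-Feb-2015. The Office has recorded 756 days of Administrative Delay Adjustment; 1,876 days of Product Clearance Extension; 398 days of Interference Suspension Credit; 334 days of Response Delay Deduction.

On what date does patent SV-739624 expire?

August 24, 2039

Base term: filing date + 20 years → 22 February 2035.
Administrative Delay Adjustment: +756 days → 19 March 2037.
Product Clearance Extension: 1876 days claimed exceeds the 824-day cap, so +824 days → 21 June 2039.
Interference Suspension Credit: +398 days → 23 July 2040.
Response Delay Deduction: −334 days → 24 August 2039.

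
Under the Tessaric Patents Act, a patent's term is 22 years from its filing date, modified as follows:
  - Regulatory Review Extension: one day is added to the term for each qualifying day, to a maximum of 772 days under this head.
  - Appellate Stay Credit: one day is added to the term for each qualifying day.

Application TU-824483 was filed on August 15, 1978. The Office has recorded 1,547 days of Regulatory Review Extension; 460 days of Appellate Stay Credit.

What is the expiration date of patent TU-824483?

Base term: filing date + 22 years → 15 August 2000.
Regulatory Review Extension: 1547 days claimed exceeds the 772-day cap, so +772 days → 26 September 2002.
Appellate Stay Credit: +460 days → 30 December 2003.

December 30, 2003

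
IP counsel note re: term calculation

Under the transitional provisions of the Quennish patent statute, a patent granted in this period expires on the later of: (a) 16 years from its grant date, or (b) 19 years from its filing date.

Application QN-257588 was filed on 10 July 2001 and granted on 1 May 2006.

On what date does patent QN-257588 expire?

(a) grant + 16 years → 1 May 2022.
(b) filing + 19 years → 10 July 2020.
Later of the two: 1 May 2022.

2022-05-01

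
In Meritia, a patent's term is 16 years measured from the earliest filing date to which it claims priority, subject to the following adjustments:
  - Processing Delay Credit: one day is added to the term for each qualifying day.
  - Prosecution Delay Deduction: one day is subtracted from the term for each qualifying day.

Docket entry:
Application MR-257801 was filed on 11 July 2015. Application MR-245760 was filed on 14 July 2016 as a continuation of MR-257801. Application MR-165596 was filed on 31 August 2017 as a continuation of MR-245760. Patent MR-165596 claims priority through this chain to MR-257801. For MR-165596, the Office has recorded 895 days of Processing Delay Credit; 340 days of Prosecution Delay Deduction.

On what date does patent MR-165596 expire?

Earliest priority filing: 11 July 2015.
Base term: 11 July 2015 + 16 years → 11 July 2031.
Processing Delay Credit: +895 days → 22 December 2033.
Prosecution Delay Deduction: −340 days → 16 January 2033.

January 16, 2033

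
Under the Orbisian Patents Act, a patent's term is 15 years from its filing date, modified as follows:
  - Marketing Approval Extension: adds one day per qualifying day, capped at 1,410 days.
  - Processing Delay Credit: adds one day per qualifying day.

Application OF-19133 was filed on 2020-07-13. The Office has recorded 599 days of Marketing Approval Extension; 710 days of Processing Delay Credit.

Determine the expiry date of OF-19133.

2039-02-11

Base term: filing date + 15 years → 13 July 2035.
Marketing Approval Extension: 599 days (within the 1410-day cap) → +599 days → 3 March 2037.
Processing Delay Credit: +710 days → 11 February 2039.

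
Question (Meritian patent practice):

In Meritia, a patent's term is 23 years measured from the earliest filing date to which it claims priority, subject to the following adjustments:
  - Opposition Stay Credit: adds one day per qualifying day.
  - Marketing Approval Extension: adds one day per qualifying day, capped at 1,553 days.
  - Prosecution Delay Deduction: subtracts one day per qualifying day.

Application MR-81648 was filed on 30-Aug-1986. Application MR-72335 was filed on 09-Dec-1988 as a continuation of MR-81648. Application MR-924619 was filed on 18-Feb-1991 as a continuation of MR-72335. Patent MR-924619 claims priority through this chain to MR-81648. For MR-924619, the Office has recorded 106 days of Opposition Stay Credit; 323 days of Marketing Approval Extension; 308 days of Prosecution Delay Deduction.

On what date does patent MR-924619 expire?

Earliest priority filing: 30 August 1986.
Base term: 30 August 1986 + 23 years → 30 August 2009.
Opposition Stay Credit: +106 days → 14 December 2009.
Marketing Approval Extension: 323 days (within the 1553-day cap) → +323 days → 2 November 2010.
Prosecution Delay Deduction: −308 days → 29 December 2009.

2009-12-29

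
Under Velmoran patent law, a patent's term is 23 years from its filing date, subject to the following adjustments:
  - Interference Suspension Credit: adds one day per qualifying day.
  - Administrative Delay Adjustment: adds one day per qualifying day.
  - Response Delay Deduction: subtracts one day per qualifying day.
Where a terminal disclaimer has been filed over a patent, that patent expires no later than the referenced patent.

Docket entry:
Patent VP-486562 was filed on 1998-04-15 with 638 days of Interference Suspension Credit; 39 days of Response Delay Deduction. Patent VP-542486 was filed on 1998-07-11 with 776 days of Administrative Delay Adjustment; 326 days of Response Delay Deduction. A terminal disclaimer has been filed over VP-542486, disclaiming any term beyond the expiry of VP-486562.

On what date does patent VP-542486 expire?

Natural term of VP-542486:
  Base: filing + 23 years → 11 July 2021.
  Administrative Delay Adjustment: +776 days → 26 August 2023.
  Response Delay Deduction: −326 days → 4 October 2022.
Expiry of referenced patent VP-486562:
  Base: filing + 23 years → 15 April 2021.
  Interference Suspension Credit: +638 days → 13 January 2023.
  Response Delay Deduction: −39 days → 5 December 2022.
Terminal disclaimer: VP-542486 expires on the earlier of 4 October 2022 and 5 December 2022.

October 4, 2022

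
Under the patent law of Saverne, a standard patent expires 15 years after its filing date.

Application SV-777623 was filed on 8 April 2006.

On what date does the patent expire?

April 8, 2021

Filing date + 15 years → 8 April 2021.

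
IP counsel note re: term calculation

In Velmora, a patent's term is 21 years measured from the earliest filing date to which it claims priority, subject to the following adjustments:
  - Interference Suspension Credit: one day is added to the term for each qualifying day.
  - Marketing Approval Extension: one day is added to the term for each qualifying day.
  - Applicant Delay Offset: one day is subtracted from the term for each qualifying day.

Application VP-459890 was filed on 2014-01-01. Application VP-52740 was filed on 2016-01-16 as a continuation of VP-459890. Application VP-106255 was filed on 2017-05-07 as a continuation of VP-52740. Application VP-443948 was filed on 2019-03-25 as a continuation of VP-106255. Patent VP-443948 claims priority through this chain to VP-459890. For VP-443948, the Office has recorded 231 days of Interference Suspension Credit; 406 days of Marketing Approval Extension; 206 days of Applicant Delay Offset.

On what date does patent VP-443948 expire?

Earliest priority filing: 1 January 2014.
Base term: 1 January 2014 + 21 years → 1 January 2035.
Interference Suspension Credit: +231 days → 20 August 2035.
Marketing Approval Extension: +406 days → 29 September 2036.
Applicant Delay Offset: −206 days → 7 March 2036.

2036-03-07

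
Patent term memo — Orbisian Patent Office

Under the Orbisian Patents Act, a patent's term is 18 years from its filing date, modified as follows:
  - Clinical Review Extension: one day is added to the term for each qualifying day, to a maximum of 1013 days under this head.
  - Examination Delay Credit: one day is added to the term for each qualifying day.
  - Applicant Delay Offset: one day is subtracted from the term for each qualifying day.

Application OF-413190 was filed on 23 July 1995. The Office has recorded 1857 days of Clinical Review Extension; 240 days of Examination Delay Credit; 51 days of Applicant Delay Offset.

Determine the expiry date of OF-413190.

2016-11-06

Base term: filing date + 18 years → 23 July 2013.
Clinical Review Extension: 1857 days claimed exceeds the 1013-day cap, so +1013 days → 1 May 2016.
Examination Delay Credit: +240 days → 27 December 2016.
Applicant Delay Offset: −51 days → 6 November 2016.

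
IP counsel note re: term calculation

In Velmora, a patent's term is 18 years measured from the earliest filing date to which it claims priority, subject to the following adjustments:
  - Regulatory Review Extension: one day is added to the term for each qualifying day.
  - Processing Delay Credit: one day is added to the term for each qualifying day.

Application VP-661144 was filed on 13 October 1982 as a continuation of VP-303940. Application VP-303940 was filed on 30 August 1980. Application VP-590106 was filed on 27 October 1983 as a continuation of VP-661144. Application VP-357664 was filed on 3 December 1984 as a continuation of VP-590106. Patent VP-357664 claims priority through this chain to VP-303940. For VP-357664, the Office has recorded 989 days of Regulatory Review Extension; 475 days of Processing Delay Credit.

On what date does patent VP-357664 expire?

Earliest priority filing: 30 August 1980.
Base term: 30 August 1980 + 18 years → 30 August 1998.
Regulatory Review Extension: +989 days → 15 May 2001.
Processing Delay Credit: +475 days → 2 September 2002.

September 2, 2002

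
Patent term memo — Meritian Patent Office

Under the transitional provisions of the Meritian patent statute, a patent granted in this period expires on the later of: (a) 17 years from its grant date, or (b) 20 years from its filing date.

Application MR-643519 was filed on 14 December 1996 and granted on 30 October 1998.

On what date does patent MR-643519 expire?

(a) grant + 17 years → 30 October 2015.
(b) filing + 20 years → 14 December 2016.
Later of the two: 14 December 2016.

2016-12-14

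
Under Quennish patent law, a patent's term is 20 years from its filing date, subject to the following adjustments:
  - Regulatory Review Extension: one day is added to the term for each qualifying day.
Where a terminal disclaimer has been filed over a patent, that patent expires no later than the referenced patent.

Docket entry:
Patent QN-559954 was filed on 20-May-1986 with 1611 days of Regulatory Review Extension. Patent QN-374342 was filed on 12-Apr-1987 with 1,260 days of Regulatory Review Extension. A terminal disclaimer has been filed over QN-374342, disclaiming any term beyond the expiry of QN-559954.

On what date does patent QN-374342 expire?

September 23, 2010

Natural term of QN-374342:
  Base: filing + 20 years → 12 April 2007.
  Regulatory Review Extension: +1260 days → 23 September 2010.
Expiry of referenced patent QN-559954:
  Base: filing + 20 years → 20 May 2006.
  Regulatory Review Extension: +1611 days → 17 October 2010.
Terminal disclaimer: QN-374342 expires on the earlier of 23 September 2010 and 17 October 2010.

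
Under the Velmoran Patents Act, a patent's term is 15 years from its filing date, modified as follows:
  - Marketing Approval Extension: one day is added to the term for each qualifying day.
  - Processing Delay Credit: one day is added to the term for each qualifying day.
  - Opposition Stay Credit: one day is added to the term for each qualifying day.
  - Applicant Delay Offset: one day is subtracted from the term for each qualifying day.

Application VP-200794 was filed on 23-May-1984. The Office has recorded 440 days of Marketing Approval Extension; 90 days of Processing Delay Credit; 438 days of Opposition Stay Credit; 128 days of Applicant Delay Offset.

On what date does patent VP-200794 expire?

September 9, 2001

Base term: filing date + 15 years → 23 May 1999.
Marketing Approval Extension: +440 days → 5 August 2000.
Processing Delay Credit: +90 days → 3 November 2000.
Opposition Stay Credit: +438 days → 15 January 2002.
Applicant Delay Offset: −128 days → 9 September 2001.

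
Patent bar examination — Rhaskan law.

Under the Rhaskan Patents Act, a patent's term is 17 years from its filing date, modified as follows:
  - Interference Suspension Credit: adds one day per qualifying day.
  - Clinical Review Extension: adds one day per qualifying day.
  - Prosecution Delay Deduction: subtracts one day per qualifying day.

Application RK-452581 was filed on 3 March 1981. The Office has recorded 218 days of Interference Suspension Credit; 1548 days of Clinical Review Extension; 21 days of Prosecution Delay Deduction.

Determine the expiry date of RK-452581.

Base term: filing date + 17 years → 3 March 1998.
Interference Suspension Credit: +218 days → 7 October 1998.
Clinical Review Extension: +1548 days → 2 January 2003.
Prosecution Delay Deduction: −21 days → 12 December 2002.

2002-12-12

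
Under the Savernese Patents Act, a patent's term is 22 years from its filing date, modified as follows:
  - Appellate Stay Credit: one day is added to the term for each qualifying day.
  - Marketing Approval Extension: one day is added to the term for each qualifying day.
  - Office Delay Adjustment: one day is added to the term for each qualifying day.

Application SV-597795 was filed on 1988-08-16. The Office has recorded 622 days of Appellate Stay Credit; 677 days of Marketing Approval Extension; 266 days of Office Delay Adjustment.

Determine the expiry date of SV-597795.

Base term: filing date + 22 years → 16 August 2010.
Appellate Stay Credit: +622 days → 29 April 2012.
Marketing Approval Extension: +677 days → 7 March 2014.
Office Delay Adjustment: +266 days → 28 November 2014.

November 28, 2014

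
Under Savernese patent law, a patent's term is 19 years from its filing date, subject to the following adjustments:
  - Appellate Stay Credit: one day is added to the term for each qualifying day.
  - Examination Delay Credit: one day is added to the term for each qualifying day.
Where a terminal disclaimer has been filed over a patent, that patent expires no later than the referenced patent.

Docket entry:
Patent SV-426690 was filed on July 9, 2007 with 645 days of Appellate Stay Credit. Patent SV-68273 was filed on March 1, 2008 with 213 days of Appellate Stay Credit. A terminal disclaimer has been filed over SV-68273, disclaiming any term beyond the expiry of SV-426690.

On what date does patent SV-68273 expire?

2027-09-30

Natural term of SV-68273:
  Base: filing + 19 years → 1 March 2027.
  Appellate Stay Credit: +213 days → 30 September 2027.
Expiry of referenced patent SV-426690:
  Base: filing + 19 years → 9 July 2026.
  Appellate Stay Credit: +645 days → 14 April 2028.
Terminal disclaimer: SV-68273 expires on the earlier of 30 September 2027 and 14 April 2028.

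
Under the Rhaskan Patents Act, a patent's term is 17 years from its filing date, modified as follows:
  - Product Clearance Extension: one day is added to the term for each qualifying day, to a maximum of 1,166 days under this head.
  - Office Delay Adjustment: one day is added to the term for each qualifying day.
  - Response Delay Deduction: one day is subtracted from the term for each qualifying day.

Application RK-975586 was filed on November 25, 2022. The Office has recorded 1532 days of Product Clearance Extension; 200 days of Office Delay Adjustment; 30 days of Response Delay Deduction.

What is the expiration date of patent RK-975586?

2043-07-23

Base term: filing date + 17 years → 25 November 2039.
Product Clearance Extension: 1532 days claimed exceeds the 1166-day cap, so +1166 days → 3 February 2043.
Office Delay Adjustment: +200 days → 22 August 2043.
Response Delay Deduction: −30 days → 23 July 2043.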